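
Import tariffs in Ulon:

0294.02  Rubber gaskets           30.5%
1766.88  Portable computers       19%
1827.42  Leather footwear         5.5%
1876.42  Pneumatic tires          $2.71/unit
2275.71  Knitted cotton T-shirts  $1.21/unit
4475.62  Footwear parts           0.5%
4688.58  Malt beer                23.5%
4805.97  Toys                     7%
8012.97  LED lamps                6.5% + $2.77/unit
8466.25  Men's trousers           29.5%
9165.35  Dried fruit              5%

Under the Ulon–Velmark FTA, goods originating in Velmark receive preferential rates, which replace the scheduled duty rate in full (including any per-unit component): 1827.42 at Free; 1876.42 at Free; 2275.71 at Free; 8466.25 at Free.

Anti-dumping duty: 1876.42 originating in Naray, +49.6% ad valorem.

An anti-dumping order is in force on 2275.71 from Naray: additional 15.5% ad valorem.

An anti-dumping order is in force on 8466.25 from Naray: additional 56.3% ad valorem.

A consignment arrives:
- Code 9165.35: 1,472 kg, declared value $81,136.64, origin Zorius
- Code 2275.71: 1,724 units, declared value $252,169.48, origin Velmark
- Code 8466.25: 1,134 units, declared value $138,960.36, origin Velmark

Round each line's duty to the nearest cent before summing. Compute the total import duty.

Line 1 (9165.35, Zorius, 1,472 kg, $81,136.64):
Base rate for 9165.35 is 5%.
Duty = $81,136.64 × 5% = $4,056.83.
Line 2 (2275.71, Velmark, 1,724 units, $252,169.48):
Base rate for 2275.71 is $1.21/unit.
Origin Velmark qualifies under the Ulon–Velmark agreement and 2275.71 is covered: preferential rate Free applies instead.
The additional-duty order on 2275.71 targets Naray, not Velmark; it does not apply.
Duty = $252,169.48 × 0% = $0.00.
Line 3 (8466.25, Velmark, 1,134 units, $138,960.36):
Base rate for 8466.25 is 29.5%.
Origin Velmark qualifies under the Ulon–Velmark agreement and 8466.25 is covered: preferential rate Free applies instead.
The additional-duty order on 8466.25 targets Naray, not Velmark; it does not apply.
Duty = $138,960.36 × 0% = $0.00.
Total = $4,056.83 + $0.00 + $0.00 = $4,056.83.

$4,056.83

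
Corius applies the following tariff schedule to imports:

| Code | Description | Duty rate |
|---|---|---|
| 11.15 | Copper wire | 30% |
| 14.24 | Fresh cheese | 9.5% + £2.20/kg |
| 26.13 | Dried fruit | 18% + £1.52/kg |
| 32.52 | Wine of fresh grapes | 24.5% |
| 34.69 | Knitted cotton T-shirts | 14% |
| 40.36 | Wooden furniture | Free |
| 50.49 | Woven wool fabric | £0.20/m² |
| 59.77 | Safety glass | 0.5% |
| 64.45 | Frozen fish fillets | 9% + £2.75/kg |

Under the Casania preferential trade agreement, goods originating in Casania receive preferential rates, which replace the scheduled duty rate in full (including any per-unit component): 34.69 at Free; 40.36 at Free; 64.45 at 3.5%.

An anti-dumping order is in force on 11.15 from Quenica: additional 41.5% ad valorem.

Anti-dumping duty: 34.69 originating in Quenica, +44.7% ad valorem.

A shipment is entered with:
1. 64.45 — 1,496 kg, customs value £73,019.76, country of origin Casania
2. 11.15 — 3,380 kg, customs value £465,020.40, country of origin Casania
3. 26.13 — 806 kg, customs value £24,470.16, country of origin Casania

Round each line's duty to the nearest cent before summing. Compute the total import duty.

Line 1 (64.45, Casania, 1,496 kg, £73,019.76):
Base rate for 64.45 is 9% + £2.75/kg.
Origin Casania qualifies under the Corius–Casania agreement and 64.45 is covered: preferential rate 3.5% applies instead.
Duty = £73,019.76 × 3.5% = £2,555.69.
Line 2 (11.15, Casania, 3,380 kg, £465,020.40):
Base rate for 11.15 is 30%.
Origin Casania is the FTA partner but 11.15 is not on the preference list; base rate stands.
The additional-duty order on 11.15 targets Quenica, not Casania; it does not apply.
Duty = £465,020.40 × 30% = £139,506.12.
Line 3 (26.13, Casania, 806 kg, £24,470.16):
Base rate for 26.13 is 18% + £1.52/kg.
Origin Casania is the FTA partner but 26.13 is not on the preference list; base rate stands.
Duty = £24,470.16 × 18% + 806 × £1.52 = £5,629.75.
Total = £2,555.69 + £139,506.12 + £5,629.75 = £147,691.56.

£147,691.56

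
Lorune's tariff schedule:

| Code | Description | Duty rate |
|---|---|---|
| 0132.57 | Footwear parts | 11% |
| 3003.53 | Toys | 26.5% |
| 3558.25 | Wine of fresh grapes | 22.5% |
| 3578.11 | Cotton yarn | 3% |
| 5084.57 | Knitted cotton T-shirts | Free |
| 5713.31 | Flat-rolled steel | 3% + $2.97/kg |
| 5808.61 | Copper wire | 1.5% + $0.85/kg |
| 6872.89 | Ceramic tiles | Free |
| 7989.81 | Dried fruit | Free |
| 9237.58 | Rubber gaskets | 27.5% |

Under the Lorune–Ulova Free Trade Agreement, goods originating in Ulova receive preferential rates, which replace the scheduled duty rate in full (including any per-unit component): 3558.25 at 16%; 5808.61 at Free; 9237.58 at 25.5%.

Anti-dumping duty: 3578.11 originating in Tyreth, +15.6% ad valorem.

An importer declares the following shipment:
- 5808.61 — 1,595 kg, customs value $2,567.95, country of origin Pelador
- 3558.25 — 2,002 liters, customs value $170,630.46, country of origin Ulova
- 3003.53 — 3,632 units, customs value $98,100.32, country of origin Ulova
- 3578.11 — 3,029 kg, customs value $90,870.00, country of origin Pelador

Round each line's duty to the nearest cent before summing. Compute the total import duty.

Line 1 (5808.61, Pelador, 1,595 kg, $2,567.95):
Base rate for 5808.61 is 1.5% + $0.85/kg.
5808.61 has an FTA preferential rate, but origin Pelador is not Ulova; base rate stands.
Duty = $2,567.95 × 1.5% + 1,595 × $0.85 = $1,394.27.
Line 2 (3558.25, Ulova, 2,002 liters, $170,630.46):
Base rate for 3558.25 is 22.5%.
Origin Ulova qualifies under the Lorune–Ulova agreement and 3558.25 is covered: preferential rate 16% applies instead.
Duty = $170,630.46 × 16% = $27,300.87.
Line 3 (3003.53, Ulova, 3,632 units, $98,100.32):
Base rate for 3003.53 is 26.5%.
Origin Ulova is the FTA partner but 3003.53 is not on the preference list; base rate stands.
Duty = $98,100.32 × 26.5% = $25,996.58.
Line 4 (3578.11, Pelador, 3,029 kg, $90,870.00):
Base rate for 3578.11 is 3%.
The additional-duty order on 3578.11 targets Tyreth, not Pelador; it does not apply.
Duty = $90,870.00 × 3% = $2,726.10.
Total = $1,394.27 + $27,300.87 + $25,996.58 + $2,726.10 = $57,417.82.

$57,417.82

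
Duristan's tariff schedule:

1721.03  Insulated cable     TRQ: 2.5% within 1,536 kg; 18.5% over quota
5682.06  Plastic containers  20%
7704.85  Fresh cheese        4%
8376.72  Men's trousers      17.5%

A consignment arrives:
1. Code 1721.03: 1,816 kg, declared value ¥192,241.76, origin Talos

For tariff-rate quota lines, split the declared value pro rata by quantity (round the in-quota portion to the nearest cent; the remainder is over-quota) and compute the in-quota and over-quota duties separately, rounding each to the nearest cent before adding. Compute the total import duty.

Line 1 (1721.03, Talos, 1,816 kg, ¥192,241.76):
Code 1721.03 is under a tariff-rate quota (threshold 1,536 kg). In-quota: 1,536 kg at 2.5%; over-quota: 280 kg at 18.5%.
Pro-rata value split: in-quota = ¥192,241.76 × 1,536/1,816 = ¥162,600.96; over-quota = ¥192,241.76 − ¥162,600.96 = ¥29,640.80.
In-quota duty = ¥162,600.96 × 2.5% = ¥4,065.02. Over-quota duty = ¥29,640.80 × 18.5% = ¥5,483.55.
Line duty = ¥4,065.02 + ¥5,483.55 = ¥9,548.57.

¥9,548.57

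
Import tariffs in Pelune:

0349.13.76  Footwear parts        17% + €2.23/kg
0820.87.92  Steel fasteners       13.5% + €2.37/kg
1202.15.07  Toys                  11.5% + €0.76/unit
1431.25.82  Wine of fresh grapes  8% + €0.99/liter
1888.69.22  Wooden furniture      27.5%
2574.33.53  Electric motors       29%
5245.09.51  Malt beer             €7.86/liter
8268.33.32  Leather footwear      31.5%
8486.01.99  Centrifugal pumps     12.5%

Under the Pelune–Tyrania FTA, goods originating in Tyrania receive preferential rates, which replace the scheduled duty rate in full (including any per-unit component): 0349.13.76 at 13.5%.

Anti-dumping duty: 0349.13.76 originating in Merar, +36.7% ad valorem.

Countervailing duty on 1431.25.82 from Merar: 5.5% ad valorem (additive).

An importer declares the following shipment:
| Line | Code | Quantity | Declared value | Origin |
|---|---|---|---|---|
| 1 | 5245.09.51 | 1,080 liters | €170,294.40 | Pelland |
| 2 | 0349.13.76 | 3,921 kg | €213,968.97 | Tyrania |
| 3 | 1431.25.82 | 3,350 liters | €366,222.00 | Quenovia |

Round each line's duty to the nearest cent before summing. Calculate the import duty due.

€69,988.87

Line 1 (5245.09.51, Pelland, 1,080 liters, €170,294.40):
Base rate for 5245.09.51 is €7.86/liter.
Duty = 1,080 × €7.86 = €8,488.80.
Line 2 (0349.13.76, Tyrania, 3,921 kg, €213,968.97):
Base rate for 0349.13.76 is 17% + €2.23/kg.
Origin Tyrania qualifies under the Pelune–Tyrania agreement and 0349.13.76 is covered: preferential rate 13.5% applies instead.
The additional-duty order on 0349.13.76 targets Merar, not Tyrania; it does not apply.
Duty = €213,968.97 × 13.5% = €28,885.81.
Line 3 (1431.25.82, Quenovia, 3,350 liters, €366,222.00):
Base rate for 1431.25.82 is 8% + €0.99/liter.
The additional-duty order on 1431.25.82 targets Merar, not Quenovia; it does not apply.
Duty = €366,222.00 × 8% + 3,350 × €0.99 = €32,614.26.
Total = €8,488.80 + €28,885.81 + €32,614.26 = €69,988.87.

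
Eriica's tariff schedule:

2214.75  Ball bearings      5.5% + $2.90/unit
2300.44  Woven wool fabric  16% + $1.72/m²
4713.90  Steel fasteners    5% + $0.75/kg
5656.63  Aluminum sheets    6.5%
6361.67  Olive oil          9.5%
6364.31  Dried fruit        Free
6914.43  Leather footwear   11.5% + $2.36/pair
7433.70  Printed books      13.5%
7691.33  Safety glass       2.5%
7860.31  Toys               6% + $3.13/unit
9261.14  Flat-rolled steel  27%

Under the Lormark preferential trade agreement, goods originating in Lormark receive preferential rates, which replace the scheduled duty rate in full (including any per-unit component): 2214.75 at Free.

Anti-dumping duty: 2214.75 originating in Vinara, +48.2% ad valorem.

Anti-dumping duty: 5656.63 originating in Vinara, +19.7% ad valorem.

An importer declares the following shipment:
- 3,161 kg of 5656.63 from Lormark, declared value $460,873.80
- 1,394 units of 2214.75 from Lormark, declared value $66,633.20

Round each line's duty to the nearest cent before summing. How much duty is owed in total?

$29,956.80

Line 1 (5656.63, Lormark, 3,161 kg, $460,873.80):
Base rate for 5656.63 is 6.5%.
Origin Lormark is the FTA partner but 5656.63 is not on the preference list; base rate stands.
The additional-duty order on 5656.63 targets Vinara, not Lormark; it does not apply.
Duty = $460,873.80 × 6.5% = $29,956.80.
Line 2 (2214.75, Lormark, 1,394 units, $66,633.20):
Base rate for 2214.75 is 5.5% + $2.90/unit.
Origin Lormark qualifies under the Eriica–Lormark agreement and 2214.75 is covered: preferential rate Free applies instead.
The additional-duty order on 2214.75 targets Vinara, not Lormark; it does not apply.
Duty = $66,633.20 × 0% = $0.00.
Total = $29,956.80 + $0.00 = $29,956.80.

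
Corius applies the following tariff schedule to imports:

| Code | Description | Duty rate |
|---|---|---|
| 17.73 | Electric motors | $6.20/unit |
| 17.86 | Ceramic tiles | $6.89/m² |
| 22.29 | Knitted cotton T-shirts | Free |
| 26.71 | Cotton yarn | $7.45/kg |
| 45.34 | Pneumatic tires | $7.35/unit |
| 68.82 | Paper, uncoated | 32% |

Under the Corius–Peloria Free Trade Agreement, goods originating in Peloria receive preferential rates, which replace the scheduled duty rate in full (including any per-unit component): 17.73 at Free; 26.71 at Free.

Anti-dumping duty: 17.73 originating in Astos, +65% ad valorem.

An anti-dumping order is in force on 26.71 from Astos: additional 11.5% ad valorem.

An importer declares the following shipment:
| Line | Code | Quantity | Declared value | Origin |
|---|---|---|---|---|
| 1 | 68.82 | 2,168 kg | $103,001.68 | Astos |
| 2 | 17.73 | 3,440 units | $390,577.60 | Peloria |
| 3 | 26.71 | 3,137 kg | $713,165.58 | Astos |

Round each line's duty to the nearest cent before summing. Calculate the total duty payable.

Line 1 (68.82, Astos, 2,168 kg, $103,001.68):
Base rate for 68.82 is 32%.
Duty = $103,001.68 × 32% = $32,960.54.
Line 2 (17.73, Peloria, 3,440 units, $390,577.60):
Base rate for 17.73 is $6.20/unit.
Origin Peloria qualifies under the Corius–Peloria agreement and 17.73 is covered: preferential rate Free applies instead.
The additional-duty order on 17.73 targets Astos, not Peloria; it does not apply.
Duty = $390,577.60 × 0% = $0.00.
Line 3 (26.71, Astos, 3,137 kg, $713,165.58):
Base rate for 26.71 is $7.45/kg.
26.71 has an FTA preferential rate, but origin Astos is not Peloria; base rate stands.
Additional duty on 26.71 from Astos: +11.5% ad valorem. Applied ad valorem rate = 11.5%.
Duty = $713,165.58 × 11.5% + 3,137 × $7.45 = $105,384.69.
Total = $32,960.54 + $0.00 + $105,384.69 = $138,345.23.

$138,345.23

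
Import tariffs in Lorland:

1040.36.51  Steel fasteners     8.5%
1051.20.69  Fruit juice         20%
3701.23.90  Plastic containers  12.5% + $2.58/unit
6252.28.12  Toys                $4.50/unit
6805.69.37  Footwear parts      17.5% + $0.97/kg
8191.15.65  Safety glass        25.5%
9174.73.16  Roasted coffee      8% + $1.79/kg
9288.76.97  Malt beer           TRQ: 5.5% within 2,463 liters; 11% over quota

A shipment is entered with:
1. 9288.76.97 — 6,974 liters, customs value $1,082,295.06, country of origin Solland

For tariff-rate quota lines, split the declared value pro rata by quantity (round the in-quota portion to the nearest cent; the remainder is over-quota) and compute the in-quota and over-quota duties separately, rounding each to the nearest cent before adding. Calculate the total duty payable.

Line 1 (9288.76.97, Solland, 6,974 liters, $1,082,295.06):
Code 9288.76.97 is under a tariff-rate quota (threshold 2,463 liters). In-quota: 2,463 liters at 5.5%; over-quota: 4,511 liters at 11%.
Pro-rata value split: in-quota = $1,082,295.06 × 2,463/6,974 = $382,232.97; over-quota = $1,082,295.06 − $382,232.97 = $700,062.09.
In-quota duty = $382,232.97 × 5.5% = $21,022.81. Over-quota duty = $700,062.09 × 11% = $77,006.83.
Line duty = $21,022.81 + $77,006.83 = $98,029.64.

$98,029.64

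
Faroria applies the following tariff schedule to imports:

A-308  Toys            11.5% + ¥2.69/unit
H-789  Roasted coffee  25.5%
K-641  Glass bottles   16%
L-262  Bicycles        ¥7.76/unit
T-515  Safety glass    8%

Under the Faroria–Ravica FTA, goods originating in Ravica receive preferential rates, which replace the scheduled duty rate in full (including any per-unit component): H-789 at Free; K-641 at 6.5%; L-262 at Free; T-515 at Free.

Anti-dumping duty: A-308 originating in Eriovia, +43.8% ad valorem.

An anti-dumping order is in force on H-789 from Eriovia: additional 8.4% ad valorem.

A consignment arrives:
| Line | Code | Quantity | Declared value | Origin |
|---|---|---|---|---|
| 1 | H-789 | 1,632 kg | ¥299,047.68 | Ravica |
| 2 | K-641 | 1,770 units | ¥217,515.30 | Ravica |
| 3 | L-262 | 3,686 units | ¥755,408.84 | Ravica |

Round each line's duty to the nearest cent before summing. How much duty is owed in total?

¥14,138.49

Line 1 (H-789, Ravica, 1,632 kg, ¥299,047.68):
Base rate for H-789 is 25.5%.
Origin Ravica qualifies under the Faroria–Ravica agreement and H-789 is covered: preferential rate Free applies instead.
The additional-duty order on H-789 targets Eriovia, not Ravica; it does not apply.
Duty = ¥299,047.68 × 0% = ¥0.00.
Line 2 (K-641, Ravica, 1,770 units, ¥217,515.30):
Base rate for K-641 is 16%.
Origin Ravica qualifies under the Faroria–Ravica agreement and K-641 is covered: preferential rate 6.5% applies instead.
Duty = ¥217,515.30 × 6.5% = ¥14,138.49.
Line 3 (L-262, Ravica, 3,686 units, ¥755,408.84):
Base rate for L-262 is ¥7.76/unit.
Origin Ravica qualifies under the Faroria–Ravica agreement and L-262 is covered: preferential rate Free applies instead.
Duty = ¥755,408.84 × 0% = ¥0.00.
Total = ¥0.00 + ¥14,138.49 + ¥0.00 = ¥14,138.49.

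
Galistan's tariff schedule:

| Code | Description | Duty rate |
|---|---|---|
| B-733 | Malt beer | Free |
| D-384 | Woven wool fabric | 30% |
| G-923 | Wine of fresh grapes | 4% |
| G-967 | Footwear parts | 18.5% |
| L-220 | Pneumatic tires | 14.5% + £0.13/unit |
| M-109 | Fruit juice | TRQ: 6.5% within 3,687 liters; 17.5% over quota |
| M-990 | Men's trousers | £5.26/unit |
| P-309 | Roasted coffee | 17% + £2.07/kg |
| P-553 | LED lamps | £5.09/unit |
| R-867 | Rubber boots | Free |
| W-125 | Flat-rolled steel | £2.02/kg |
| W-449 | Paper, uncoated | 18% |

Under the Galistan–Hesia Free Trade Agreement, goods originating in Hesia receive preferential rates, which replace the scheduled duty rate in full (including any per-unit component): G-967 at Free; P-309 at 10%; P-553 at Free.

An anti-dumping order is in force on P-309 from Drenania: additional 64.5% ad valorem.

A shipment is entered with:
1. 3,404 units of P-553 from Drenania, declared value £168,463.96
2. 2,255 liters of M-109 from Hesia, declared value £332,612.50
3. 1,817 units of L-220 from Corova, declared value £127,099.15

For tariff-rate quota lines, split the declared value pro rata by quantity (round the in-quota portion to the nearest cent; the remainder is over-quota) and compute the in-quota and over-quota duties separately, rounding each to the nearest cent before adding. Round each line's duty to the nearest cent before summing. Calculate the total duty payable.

Line 1 (P-553, Drenania, 3,404 units, £168,463.96):
Base rate for P-553 is £5.09/unit.
P-553 has an FTA preferential rate, but origin Drenania is not Hesia; base rate stands.
Duty = 3,404 × £5.09 = £17,326.36.
Line 2 (M-109, Hesia, 2,255 liters, £332,612.50):
Code M-109 is under a tariff-rate quota (threshold 3,687 liters). Quantity 2,255 liters is within the quota, so the in-quota rate 6.5% applies to the full value.
Duty = £332,612.50 × 6.5% = £21,619.81.
Line 3 (L-220, Corova, 1,817 units, £127,099.15):
Base rate for L-220 is 14.5% + £0.13/unit.
Duty = £127,099.15 × 14.5% + 1,817 × £0.13 = £18,665.59.
Total = £17,326.36 + £21,619.81 + £18,665.59 = £57,611.76.

£57,611.76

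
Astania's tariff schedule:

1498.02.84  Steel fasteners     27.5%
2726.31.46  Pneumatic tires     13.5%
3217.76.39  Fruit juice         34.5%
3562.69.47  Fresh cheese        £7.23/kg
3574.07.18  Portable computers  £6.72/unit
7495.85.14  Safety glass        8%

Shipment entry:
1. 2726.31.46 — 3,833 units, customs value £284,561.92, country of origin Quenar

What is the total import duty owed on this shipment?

Line 1 (2726.31.46, Quenar, 3,833 units, £284,561.92):
Base rate for 2726.31.46 is 13.5%.
Duty = £284,561.92 × 13.5% = £38,415.86.

£38,415.86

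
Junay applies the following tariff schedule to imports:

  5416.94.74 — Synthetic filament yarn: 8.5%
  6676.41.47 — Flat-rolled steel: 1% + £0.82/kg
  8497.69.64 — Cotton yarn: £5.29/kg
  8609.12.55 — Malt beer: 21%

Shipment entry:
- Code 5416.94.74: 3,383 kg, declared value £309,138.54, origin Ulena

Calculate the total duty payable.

Line 1 (5416.94.74, Ulena, 3,383 kg, £309,138.54):
Base rate for 5416.94.74 is 8.5%.
Duty = £309,138.54 × 8.5% = £26,276.78.

£26,276.78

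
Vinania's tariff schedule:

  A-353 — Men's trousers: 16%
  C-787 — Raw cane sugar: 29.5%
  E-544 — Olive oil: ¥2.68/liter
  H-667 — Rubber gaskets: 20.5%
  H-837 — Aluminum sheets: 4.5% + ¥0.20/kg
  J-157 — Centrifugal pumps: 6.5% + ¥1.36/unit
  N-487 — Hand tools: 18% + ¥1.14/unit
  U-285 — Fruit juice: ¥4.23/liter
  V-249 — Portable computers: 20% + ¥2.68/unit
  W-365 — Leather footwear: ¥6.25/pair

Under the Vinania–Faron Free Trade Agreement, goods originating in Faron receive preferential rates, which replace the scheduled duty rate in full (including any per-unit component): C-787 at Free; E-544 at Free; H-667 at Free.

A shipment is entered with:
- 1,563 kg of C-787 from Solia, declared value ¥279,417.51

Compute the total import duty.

Line 1 (C-787, Solia, 1,563 kg, ¥279,417.51):
Base rate for C-787 is 29.5%.
C-787 has an FTA preferential rate, but origin Solia is not Faron; base rate stands.
Duty = ¥279,417.51 × 29.5% = ¥82,428.17.

¥82,428.17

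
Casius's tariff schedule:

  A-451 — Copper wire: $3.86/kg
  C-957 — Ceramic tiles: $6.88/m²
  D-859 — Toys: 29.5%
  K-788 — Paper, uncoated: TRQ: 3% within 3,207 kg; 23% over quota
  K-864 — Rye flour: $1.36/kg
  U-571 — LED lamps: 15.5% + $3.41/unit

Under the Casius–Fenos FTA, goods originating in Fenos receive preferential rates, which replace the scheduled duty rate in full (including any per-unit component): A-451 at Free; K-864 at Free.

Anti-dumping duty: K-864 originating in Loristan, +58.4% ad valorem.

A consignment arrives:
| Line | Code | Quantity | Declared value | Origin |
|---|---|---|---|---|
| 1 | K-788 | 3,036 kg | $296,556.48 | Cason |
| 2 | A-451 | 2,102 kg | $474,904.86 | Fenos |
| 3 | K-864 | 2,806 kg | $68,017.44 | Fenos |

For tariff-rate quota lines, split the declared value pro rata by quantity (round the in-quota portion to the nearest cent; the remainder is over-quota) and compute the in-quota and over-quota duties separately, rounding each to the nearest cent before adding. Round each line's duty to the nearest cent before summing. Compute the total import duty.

$8,896.69

Line 1 (K-788, Cason, 3,036 kg, $296,556.48):
Code K-788 is under a tariff-rate quota (threshold 3,207 kg). Quantity 3,036 kg is within the quota, so the in-quota rate 3% applies to the full value.
Duty = $296,556.48 × 3% = $8,896.69.
Line 2 (A-451, Fenos, 2,102 kg, $474,904.86):
Base rate for A-451 is $3.86/kg.
Origin Fenos qualifies under the Casius–Fenos agreement and A-451 is covered: preferential rate Free applies instead.
Duty = $474,904.86 × 0% = $0.00.
Line 3 (K-864, Fenos, 2,806 kg, $68,017.44):
Base rate for K-864 is $1.36/kg.
Origin Fenos qualifies under the Casius–Fenos agreement and K-864 is covered: preferential rate Free applies instead.
The additional-duty order on K-864 targets Loristan, not Fenos; it does not apply.
Duty = $68,017.44 × 0% = $0.00.
Total = $8,896.69 + $0.00 + $0.00 = $8,896.69.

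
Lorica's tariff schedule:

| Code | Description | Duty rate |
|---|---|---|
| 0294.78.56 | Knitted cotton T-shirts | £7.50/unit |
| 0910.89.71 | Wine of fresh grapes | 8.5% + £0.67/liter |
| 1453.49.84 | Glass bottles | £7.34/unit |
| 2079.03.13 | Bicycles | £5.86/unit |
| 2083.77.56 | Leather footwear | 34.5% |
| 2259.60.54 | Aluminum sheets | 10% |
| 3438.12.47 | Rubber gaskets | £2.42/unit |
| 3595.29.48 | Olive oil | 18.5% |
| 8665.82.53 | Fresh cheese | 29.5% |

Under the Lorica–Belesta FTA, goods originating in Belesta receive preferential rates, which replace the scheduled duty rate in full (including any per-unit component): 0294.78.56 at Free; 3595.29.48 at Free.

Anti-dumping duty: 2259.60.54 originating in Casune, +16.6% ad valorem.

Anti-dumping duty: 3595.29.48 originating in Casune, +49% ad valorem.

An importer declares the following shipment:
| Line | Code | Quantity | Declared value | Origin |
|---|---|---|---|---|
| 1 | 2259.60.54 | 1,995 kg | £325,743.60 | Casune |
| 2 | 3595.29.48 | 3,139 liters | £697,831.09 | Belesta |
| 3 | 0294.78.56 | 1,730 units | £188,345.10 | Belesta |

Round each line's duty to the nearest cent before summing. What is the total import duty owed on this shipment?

£86,647.80

Line 1 (2259.60.54, Casune, 1,995 kg, £325,743.60):
Base rate for 2259.60.54 is 10%.
Additional duty on 2259.60.54 from Casune: +16.6%. Applied ad valorem rate: 10% + 16.6% = 26.6%.
Duty = £325,743.60 × 26.6% = £86,647.80.
Line 2 (3595.29.48, Belesta, 3,139 liters, £697,831.09):
Base rate for 3595.29.48 is 18.5%.
Origin Belesta qualifies under the Lorica–Belesta agreement and 3595.29.48 is covered: preferential rate Free applies instead.
The additional-duty order on 3595.29.48 targets Casune, not Belesta; it does not apply.
Duty = £697,831.09 × 0% = £0.00.
Line 3 (0294.78.56, Belesta, 1,730 units, £188,345.10):
Base rate for 0294.78.56 is £7.50/unit.
Origin Belesta qualifies under the Lorica–Belesta agreement and 0294.78.56 is covered: preferential rate Free applies instead.
Duty = £188,345.10 × 0% = £0.00.
Total = £86,647.80 + £0.00 + £0.00 = £86,647.80.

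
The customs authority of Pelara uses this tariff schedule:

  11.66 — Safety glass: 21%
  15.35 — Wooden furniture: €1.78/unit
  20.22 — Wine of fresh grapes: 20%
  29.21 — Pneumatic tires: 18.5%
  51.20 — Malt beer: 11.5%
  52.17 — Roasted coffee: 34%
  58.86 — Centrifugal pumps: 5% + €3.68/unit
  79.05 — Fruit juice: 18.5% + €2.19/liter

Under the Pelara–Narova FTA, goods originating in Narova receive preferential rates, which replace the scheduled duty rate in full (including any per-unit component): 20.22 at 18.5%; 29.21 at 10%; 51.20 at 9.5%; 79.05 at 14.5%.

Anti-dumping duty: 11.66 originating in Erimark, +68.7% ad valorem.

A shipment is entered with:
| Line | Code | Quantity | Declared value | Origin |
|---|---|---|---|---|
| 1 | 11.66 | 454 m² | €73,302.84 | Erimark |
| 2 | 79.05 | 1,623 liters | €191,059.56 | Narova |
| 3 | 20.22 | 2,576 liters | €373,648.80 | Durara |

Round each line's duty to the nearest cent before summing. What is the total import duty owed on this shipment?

€168,186.05

Line 1 (11.66, Erimark, 454 m², €73,302.84):
Base rate for 11.66 is 21%.
Additional duty on 11.66 from Erimark: +68.7%. Applied ad valorem rate: 21% + 68.7% = 89.7%.
Duty = €73,302.84 × 89.7% = €65,752.65.
Line 2 (79.05, Narova, 1,623 liters, €191,059.56):
Base rate for 79.05 is 18.5% + €2.19/liter.
Origin Narova qualifies under the Pelara–Narova agreement and 79.05 is covered: preferential rate 14.5% applies instead.
Duty = €191,059.56 × 14.5% = €27,703.64.
Line 3 (20.22, Durara, 2,576 liters, €373,648.80):
Base rate for 20.22 is 20%.
20.22 has an FTA preferential rate, but origin Durara is not Narova; base rate stands.
Duty = €373,648.80 × 20% = €74,729.76.
Total = €65,752.65 + €27,703.64 + €74,729.76 = €168,186.05.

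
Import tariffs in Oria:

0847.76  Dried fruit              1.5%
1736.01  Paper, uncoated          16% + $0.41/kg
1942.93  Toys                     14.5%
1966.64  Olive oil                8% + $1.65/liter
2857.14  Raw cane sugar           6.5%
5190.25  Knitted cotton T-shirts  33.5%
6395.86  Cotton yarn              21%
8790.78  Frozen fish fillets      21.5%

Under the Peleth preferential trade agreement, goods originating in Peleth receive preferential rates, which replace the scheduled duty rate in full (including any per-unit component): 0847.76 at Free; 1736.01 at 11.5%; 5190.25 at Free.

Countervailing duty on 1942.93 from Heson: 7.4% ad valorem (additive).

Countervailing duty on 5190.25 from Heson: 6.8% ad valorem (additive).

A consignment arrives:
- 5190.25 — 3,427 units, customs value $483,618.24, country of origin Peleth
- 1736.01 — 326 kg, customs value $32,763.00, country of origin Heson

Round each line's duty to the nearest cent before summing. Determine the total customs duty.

$5,375.74

Line 1 (5190.25, Peleth, 3,427 units, $483,618.24):
Base rate for 5190.25 is 33.5%.
Origin Peleth qualifies under the Oria–Peleth agreement and 5190.25 is covered: preferential rate Free applies instead.
The additional-duty order on 5190.25 targets Heson, not Peleth; it does not apply.
Duty = $483,618.24 × 0% = $0.00.
Line 2 (1736.01, Heson, 326 kg, $32,763.00):
Base rate for 1736.01 is 16% + $0.41/kg.
1736.01 has an FTA preferential rate, but origin Heson is not Peleth; base rate stands.
Duty = $32,763.00 × 16% + 326 × $0.41 = $5,375.74.
Total = $0.00 + $5,375.74 = $5,375.74.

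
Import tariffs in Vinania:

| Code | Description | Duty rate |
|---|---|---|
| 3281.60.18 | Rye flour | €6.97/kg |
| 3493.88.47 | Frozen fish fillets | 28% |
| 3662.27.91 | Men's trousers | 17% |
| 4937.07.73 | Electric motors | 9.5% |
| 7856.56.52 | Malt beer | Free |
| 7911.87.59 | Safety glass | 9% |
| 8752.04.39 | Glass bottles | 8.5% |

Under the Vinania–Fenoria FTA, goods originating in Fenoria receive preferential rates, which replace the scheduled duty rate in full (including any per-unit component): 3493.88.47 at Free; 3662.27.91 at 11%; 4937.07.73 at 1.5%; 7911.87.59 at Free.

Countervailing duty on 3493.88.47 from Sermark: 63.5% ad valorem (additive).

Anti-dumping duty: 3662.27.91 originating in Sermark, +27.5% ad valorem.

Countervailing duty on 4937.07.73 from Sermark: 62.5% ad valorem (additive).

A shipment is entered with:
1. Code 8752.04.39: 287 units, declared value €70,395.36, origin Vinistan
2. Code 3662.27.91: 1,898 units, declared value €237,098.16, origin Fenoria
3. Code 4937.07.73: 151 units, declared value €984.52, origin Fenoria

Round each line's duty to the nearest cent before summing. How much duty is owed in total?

Line 1 (8752.04.39, Vinistan, 287 units, €70,395.36):
Base rate for 8752.04.39 is 8.5%.
Duty = €70,395.36 × 8.5% = €5,983.61.
Line 2 (3662.27.91, Fenoria, 1,898 units, €237,098.16):
Base rate for 3662.27.91 is 17%.
Origin Fenoria qualifies under the Vinania–Fenoria agreement and 3662.27.91 is covered: preferential rate 11% applies instead.
The additional-duty order on 3662.27.91 targets Sermark, not Fenoria; it does not apply.
Duty = €237,098.16 × 11% = €26,080.80.
Line 3 (4937.07.73, Fenoria, 151 units, €984.52):
Base rate for 4937.07.73 is 9.5%.
Origin Fenoria qualifies under the Vinania–Fenoria agreement and 4937.07.73 is covered: preferential rate 1.5% applies instead.
The additional-duty order on 4937.07.73 targets Sermark, not Fenoria; it does not apply.
Duty = €984.52 × 1.5% = €14.77.
Total = €5,983.61 + €26,080.80 + €14.77 = €32,079.18.

€32,079.18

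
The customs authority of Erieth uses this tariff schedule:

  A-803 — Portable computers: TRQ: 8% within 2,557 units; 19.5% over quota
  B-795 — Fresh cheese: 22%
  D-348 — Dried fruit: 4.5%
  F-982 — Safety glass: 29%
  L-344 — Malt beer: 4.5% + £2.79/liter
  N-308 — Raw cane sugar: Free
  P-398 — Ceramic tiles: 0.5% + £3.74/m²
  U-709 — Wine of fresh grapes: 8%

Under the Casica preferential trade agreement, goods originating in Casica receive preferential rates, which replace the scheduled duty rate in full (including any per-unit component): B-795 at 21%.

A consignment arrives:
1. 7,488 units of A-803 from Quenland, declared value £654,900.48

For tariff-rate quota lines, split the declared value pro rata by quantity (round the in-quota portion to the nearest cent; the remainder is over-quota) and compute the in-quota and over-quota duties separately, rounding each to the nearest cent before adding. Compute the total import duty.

£101,987.55

Line 1 (A-803, Quenland, 7,488 units, £654,900.48):
Code A-803 is under a tariff-rate quota (threshold 2,557 units). In-quota: 2,557 units at 8%; over-quota: 4,931 units at 19.5%.
Pro-rata value split: in-quota = £654,900.48 × 2,557/7,488 = £223,635.22; over-quota = £654,900.48 − £223,635.22 = £431,265.26.
In-quota duty = £223,635.22 × 8% = £17,890.82. Over-quota duty = £431,265.26 × 19.5% = £84,096.73.
Line duty = £17,890.82 + £84,096.73 = £101,987.55.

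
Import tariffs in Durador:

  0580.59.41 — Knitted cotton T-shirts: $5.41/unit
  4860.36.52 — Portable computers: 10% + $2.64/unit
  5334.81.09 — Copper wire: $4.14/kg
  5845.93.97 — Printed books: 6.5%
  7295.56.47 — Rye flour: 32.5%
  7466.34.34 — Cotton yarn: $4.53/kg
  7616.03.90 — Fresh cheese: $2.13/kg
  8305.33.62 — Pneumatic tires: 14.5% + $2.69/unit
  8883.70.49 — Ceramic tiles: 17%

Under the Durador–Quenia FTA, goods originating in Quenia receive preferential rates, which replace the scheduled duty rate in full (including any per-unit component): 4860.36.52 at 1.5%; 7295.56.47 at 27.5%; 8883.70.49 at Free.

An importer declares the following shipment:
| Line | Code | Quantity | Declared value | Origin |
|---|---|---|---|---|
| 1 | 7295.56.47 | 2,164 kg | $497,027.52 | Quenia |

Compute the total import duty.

Line 1 (7295.56.47, Quenia, 2,164 kg, $497,027.52):
Base rate for 7295.56.47 is 32.5%.
Origin Quenia qualifies under the Durador–Quenia agreement and 7295.56.47 is covered: preferential rate 27.5% applies instead.
Duty = $497,027.52 × 27.5% = $136,682.57.

$136,682.57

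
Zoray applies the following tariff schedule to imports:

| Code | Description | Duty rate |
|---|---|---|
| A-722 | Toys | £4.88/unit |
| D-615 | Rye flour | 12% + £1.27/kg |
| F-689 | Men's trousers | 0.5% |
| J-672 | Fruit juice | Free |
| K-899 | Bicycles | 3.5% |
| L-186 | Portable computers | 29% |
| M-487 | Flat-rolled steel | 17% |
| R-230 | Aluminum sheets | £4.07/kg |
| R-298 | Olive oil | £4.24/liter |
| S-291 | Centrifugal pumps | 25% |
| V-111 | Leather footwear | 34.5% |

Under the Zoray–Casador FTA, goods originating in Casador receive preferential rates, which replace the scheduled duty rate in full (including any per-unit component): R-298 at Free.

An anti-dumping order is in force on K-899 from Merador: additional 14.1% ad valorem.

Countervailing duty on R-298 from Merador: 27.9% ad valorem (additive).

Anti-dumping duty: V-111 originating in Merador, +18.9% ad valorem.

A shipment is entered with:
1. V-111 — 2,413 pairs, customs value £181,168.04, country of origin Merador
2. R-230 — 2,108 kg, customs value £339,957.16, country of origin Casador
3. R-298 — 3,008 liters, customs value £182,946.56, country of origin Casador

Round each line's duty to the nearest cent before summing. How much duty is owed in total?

Line 1 (V-111, Merador, 2,413 pairs, £181,168.04):
Base rate for V-111 is 34.5%.
Additional duty on V-111 from Merador: +18.9%. Applied ad valorem rate: 34.5% + 18.9% = 53.4%.
Duty = £181,168.04 × 53.4% = £96,743.73.
Line 2 (R-230, Casador, 2,108 kg, £339,957.16):
Base rate for R-230 is £4.07/kg.
Origin Casador is the FTA partner but R-230 is not on the preference list; base rate stands.
Duty = 2,108 × £4.07 = £8,579.56.
Line 3 (R-298, Casador, 3,008 liters, £182,946.56):
Base rate for R-298 is £4.24/liter.
Origin Casador qualifies under the Zoray–Casador agreement and R-298 is covered: preferential rate Free applies instead.
The additional-duty order on R-298 targets Merador, not Casador; it does not apply.
Duty = £182,946.56 × 0% = £0.00.
Total = £96,743.73 + £8,579.56 + £0.00 = £105,323.29.

£105,323.29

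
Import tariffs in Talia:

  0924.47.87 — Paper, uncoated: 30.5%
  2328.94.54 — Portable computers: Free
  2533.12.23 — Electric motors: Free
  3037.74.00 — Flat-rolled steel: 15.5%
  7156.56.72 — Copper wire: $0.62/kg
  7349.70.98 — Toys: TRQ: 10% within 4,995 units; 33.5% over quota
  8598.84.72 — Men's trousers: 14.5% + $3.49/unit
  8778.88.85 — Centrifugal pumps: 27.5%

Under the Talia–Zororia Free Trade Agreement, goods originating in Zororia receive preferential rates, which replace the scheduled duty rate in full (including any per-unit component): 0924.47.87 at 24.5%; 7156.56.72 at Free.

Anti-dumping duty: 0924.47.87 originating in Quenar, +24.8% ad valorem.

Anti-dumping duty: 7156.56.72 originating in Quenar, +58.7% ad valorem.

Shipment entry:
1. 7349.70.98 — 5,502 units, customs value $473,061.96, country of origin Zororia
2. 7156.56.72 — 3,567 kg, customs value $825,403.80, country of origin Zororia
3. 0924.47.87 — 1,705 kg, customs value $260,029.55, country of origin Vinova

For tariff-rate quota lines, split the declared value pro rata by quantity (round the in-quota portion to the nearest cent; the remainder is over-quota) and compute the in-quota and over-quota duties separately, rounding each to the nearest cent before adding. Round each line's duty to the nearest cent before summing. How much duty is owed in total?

Line 1 (7349.70.98, Zororia, 5,502 units, $473,061.96):
Code 7349.70.98 is under a tariff-rate quota (threshold 4,995 units). In-quota: 4,995 units at 10%; over-quota: 507 units at 33.5%.
Pro-rata value split: in-quota = $473,061.96 × 4,995/5,502 = $429,470.10; over-quota = $473,061.96 − $429,470.10 = $43,591.86.
In-quota duty = $429,470.10 × 10% = $42,947.01. Over-quota duty = $43,591.86 × 33.5% = $14,603.27.
Line duty = $42,947.01 + $14,603.27 = $57,550.28.
Line 2 (7156.56.72, Zororia, 3,567 kg, $825,403.80):
Base rate for 7156.56.72 is $0.62/kg.
Origin Zororia qualifies under the Talia–Zororia agreement and 7156.56.72 is covered: preferential rate Free applies instead.
The additional-duty order on 7156.56.72 targets Quenar, not Zororia; it does not apply.
Duty = $825,403.80 × 0% = $0.00.
Line 3 (0924.47.87, Vinova, 1,705 kg, $260,029.55):
Base rate for 0924.47.87 is 30.5%.
0924.47.87 has an FTA preferential rate, but origin Vinova is not Zororia; base rate stands.
The additional-duty order on 0924.47.87 targets Quenar, not Vinova; it does not apply.
Duty = $260,029.55 × 30.5% = $79,309.01.
Total = $57,550.28 + $0.00 + $79,309.01 = $136,859.29.

$136,859.29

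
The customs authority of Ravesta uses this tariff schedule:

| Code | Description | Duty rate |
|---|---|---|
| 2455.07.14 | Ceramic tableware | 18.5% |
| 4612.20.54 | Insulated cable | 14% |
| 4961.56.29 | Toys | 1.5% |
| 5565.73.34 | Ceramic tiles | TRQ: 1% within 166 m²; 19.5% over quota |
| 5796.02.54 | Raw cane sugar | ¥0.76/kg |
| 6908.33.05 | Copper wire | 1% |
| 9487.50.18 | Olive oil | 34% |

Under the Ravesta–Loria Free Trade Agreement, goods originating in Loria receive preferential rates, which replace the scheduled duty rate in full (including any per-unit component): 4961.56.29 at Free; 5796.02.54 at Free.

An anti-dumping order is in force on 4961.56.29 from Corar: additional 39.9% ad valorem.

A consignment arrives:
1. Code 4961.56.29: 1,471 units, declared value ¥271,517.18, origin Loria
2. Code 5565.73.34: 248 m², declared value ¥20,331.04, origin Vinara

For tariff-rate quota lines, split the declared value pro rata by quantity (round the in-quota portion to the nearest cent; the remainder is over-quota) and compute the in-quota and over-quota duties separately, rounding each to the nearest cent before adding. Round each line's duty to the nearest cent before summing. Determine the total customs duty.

¥1,446.95

Line 1 (4961.56.29, Loria, 1,471 units, ¥271,517.18):
Base rate for 4961.56.29 is 1.5%.
Origin Loria qualifies under the Ravesta–Loria agreement and 4961.56.29 is covered: preferential rate Free applies instead.
The additional-duty order on 4961.56.29 targets Corar, not Loria; it does not apply.
Duty = ¥271,517.18 × 0% = ¥0.00.
Line 2 (5565.73.34, Vinara, 248 m², ¥20,331.04):
Code 5565.73.34 is under a tariff-rate quota (threshold 166 m²). In-quota: 166 m² at 1%; over-quota: 82 m² at 19.5%.
Pro-rata value split: in-quota = ¥20,331.04 × 166/248 = ¥13,608.68; over-quota = ¥20,331.04 − ¥13,608.68 = ¥6,722.36.
In-quota duty = ¥13,608.68 × 1% = ¥136.09. Over-quota duty = ¥6,722.36 × 19.5% = ¥1,310.86.
Line duty = ¥136.09 + ¥1,310.86 = ¥1,446.95.
Total = ¥0.00 + ¥1,446.95 = ¥1,446.95.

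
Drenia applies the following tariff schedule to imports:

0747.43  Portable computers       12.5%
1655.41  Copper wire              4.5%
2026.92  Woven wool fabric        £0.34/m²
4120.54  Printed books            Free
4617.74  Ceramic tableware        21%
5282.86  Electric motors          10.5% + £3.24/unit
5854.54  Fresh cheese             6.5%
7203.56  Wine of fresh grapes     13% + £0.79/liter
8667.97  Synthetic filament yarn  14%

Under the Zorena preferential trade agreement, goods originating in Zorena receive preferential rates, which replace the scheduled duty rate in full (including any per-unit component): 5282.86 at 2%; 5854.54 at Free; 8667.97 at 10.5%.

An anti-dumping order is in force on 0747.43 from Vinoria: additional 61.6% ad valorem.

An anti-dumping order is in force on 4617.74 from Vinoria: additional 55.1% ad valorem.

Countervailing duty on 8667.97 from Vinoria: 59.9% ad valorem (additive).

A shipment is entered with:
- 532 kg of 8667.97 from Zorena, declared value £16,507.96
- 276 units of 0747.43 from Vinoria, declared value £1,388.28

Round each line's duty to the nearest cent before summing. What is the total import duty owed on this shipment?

£2,762.06

Line 1 (8667.97, Zorena, 532 kg, £16,507.96):
Base rate for 8667.97 is 14%.
Origin Zorena qualifies under the Drenia–Zorena agreement and 8667.97 is covered: preferential rate 10.5% applies instead.
The additional-duty order on 8667.97 targets Vinoria, not Zorena; it does not apply.
Duty = £16,507.96 × 10.5% = £1,733.34.
Line 2 (0747.43, Vinoria, 276 units, £1,388.28):
Base rate for 0747.43 is 12.5%.
Additional duty on 0747.43 from Vinoria: +61.6%. Applied ad valorem rate: 12.5% + 61.6% = 74.1%.
Duty = £1,388.28 × 74.1% = £1,028.72.
Total = £1,733.34 + £1,028.72 = £2,762.06.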